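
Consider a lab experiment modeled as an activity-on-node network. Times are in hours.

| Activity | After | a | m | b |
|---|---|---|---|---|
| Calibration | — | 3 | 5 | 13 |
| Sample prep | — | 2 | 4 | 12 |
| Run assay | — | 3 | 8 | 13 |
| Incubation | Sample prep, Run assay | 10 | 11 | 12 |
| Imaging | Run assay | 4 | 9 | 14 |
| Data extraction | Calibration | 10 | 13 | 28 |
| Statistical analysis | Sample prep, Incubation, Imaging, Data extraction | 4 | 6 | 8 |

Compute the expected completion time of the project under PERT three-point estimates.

27 hours

te_Calibration = (3 + 4·5 + 13)/6 = 36/6 = 6
te_Sample prep = (2 + 4·4 + 12)/6 = 30/6 = 5
te_Run assay = (3 + 4·8 + 13)/6 = 48/6 = 8
te_Incubation = (10 + 4·11 + 12)/6 = 66/6 = 11
te_Imaging = (4 + 4·9 + 14)/6 = 54/6 = 9
te_Data extraction = (10 + 4·13 + 28)/6 = 90/6 = 15
te_Statistical analysis = (4 + 4·6 + 8)/6 = 36/6 = 6

Forward pass:
ES_Calibration = 0; EF_Calibration = 6
ES_Sample prep = 0; EF_Sample prep = 5
ES_Run assay = 0; EF_Run assay = 8
ES_Incubation = max(EF_Sample prep=5, EF_Run assay=8) = 8; EF_Incubation = 8+11 = 19
ES_Imaging = 8; EF_Imaging = 8+9 = 17
ES_Data extraction = 6; EF_Data extraction = 6+15 = 21
ES_Statistical analysis = max(EF_Sample prep=5, EF_Incubation=19, EF_Imaging=17, EF_Data extraction=21) = 21; EF_Statistical analysis = 21+6 = 27
Expected project duration μ = 27 hours. Critical path: Calibration → Data extraction → Statistical analysis.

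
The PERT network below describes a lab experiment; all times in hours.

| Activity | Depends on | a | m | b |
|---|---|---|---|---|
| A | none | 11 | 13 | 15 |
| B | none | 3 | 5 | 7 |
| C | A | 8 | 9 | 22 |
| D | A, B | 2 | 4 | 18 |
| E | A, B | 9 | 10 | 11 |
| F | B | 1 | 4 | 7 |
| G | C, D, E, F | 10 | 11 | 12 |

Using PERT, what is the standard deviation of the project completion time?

te_A = (11 + 4·13 + 15)/6 = 78/6 = 13; σ²_A = ((15−11)/6)² = 0.444
te_B = (3 + 4·5 + 7)/6 = 30/6 = 5; σ²_B = ((7−3)/6)² = 0.444
te_C = (8 + 4·9 + 22)/6 = 66/6 = 11; σ²_C = ((22−8)/6)² = 5.444
te_D = (2 + 4·4 + 18)/6 = 36/6 = 6; σ²_D = ((18−2)/6)² = 7.111
te_E = (9 + 4·10 + 11)/6 = 60/6 = 10; σ²_E = ((11−9)/6)² = 0.111
te_F = (1 + 4·4 + 7)/6 = 24/6 = 4; σ²_F = ((7−1)/6)² = 1.000
te_G = (10 + 4·11 + 12)/6 = 66/6 = 11; σ²_G = ((12−10)/6)² = 0.111

Forward pass:
ES_A = 0; EF_A = 13
ES_B = 0; EF_B = 5
ES_C = 13; EF_C = 13+11 = 24
ES_D = max(EF_A=13, EF_B=5) = 13; EF_D = 13+6 = 19
ES_E = max(EF_A=13, EF_B=5) = 13; EF_E = 13+10 = 23
ES_F = 5; EF_F = 5+4 = 9
ES_G = max(EF_C=24, EF_D=19, EF_E=23, EF_F=9) = 24; EF_G = 24+11 = 35
Expected project duration μ = 35 hours. Critical path: A → C → G.

Variance along critical path = 0.444 + 5.444 + 0.111 = 6.000
σ = √6.000 = 2.449 hours

2.45 hours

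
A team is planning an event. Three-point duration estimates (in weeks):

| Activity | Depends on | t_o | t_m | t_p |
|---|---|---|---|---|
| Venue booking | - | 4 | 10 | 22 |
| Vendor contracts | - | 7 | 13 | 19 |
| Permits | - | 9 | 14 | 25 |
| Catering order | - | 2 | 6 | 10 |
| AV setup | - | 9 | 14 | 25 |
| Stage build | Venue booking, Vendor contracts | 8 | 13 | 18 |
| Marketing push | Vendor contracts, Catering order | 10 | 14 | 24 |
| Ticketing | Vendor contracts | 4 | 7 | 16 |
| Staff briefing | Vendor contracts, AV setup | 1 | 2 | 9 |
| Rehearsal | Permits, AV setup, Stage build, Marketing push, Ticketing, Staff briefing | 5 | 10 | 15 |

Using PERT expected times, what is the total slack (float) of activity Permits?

13 weeks

te_Venue booking = (4 + 4·10 + 22)/6 = 66/6 = 11
te_Vendor contracts = (7 + 4·13 + 19)/6 = 78/6 = 13
te_Permits = (9 + 4·14 + 25)/6 = 90/6 = 15
te_Catering order = (2 + 4·6 + 10)/6 = 36/6 = 6
te_AV setup = (9 + 4·14 + 25)/6 = 90/6 = 15
te_Stage build = (8 + 4·13 + 18)/6 = 78/6 = 13
te_Marketing push = (10 + 4·14 + 24)/6 = 90/6 = 15
te_Ticketing = (4 + 4·7 + 16)/6 = 48/6 = 8
te_Staff briefing = (1 + 4·2 + 9)/6 = 18/6 = 3
te_Rehearsal = (5 + 4·10 + 15)/6 = 60/6 = 10

Forward pass:
ES_Venue booking = 0; EF_Venue booking = 11
ES_Vendor contracts = 0; EF_Vendor contracts = 13
ES_Permits = 0; EF_Permits = 15
ES_Catering order = 0; EF_Catering order = 6
ES_AV setup = 0; EF_AV setup = 15
ES_Stage build = max(EF_Venue booking=11, EF_Vendor contracts=13) = 13; EF_Stage build = 13+13 = 26
ES_Marketing push = max(EF_Vendor contracts=13, EF_Catering order=6) = 13; EF_Marketing push = 13+15 = 28
ES_Ticketing = 13; EF_Ticketing = 13+8 = 21
ES_Staff briefing = max(EF_Vendor contracts=13, EF_AV setup=15) = 15; EF_Staff briefing = 15+3 = 18
ES_Rehearsal = max(EF_Permits=15, EF_AV setup=15, EF_Stage build=26, EF_Marketing push=28, EF_Ticketing=21, EF_Staff briefing=18) = 28; EF_Rehearsal = 28+10 = 38
Expected project duration μ = 38 weeks. Critical path: Vendor contracts → Marketing push → Rehearsal.

Backward pass:
LF_Rehearsal = 38; LS_Rehearsal = 38−10 = 28
LF_Staff briefing = LS_Rehearsal = 28; LS_Staff briefing = 28−3 = 25
LF_Ticketing = LS_Rehearsal = 28; LS_Ticketing = 28−8 = 20
LF_Marketing push = LS_Rehearsal = 28; LS_Marketing push = 28−15 = 13
LF_Stage build = LS_Rehearsal = 28; LS_Stage build = 28−13 = 15
LF_AV setup = min(LS_Staff briefing=25, LS_Rehearsal=28) = 25; LS_AV setup = 25−15 = 10
LF_Catering order = LS_Marketing push = 13; LS_Catering order = 13−6 = 7
LF_Permits = LS_Rehearsal = 28; LS_Permits = 28−15 = 13
LF_Vendor contracts = min(LS_Stage build=15, LS_Marketing push=13, LS_Ticketing=20, LS_Staff briefing=25) = 13; LS_Vendor contracts = 13−13 = 0
LF_Venue booking = LS_Stage build = 15; LS_Venue booking = 15−11 = 4
Slack_Permits = LS_Permits − ES_Permits = 13 − 0 = 13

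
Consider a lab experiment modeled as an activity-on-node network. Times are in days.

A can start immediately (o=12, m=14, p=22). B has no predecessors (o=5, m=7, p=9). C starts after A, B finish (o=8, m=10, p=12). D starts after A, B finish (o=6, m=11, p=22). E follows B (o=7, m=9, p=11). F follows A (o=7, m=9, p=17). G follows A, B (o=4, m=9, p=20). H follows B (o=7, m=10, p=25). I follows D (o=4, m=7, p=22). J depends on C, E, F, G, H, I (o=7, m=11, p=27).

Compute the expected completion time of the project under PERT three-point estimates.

te_A = (12 + 4·14 + 22)/6 = 90/6 = 15
te_B = (5 + 4·7 + 9)/6 = 42/6 = 7
te_C = (8 + 4·10 + 12)/6 = 60/6 = 10
te_D = (6 + 4·11 + 22)/6 = 72/6 = 12
te_E = (7 + 4·9 + 11)/6 = 54/6 = 9
te_F = (7 + 4·9 + 17)/6 = 60/6 = 10
te_G = (4 + 4·9 + 20)/6 = 60/6 = 10
te_H = (7 + 4·10 + 25)/6 = 72/6 = 12
te_I = (4 + 4·7 + 22)/6 = 54/6 = 9
te_J = (7 + 4·11 + 27)/6 = 78/6 = 13

Forward pass:
ES_A = 0; EF_A = 15
ES_B = 0; EF_B = 7
ES_C = max(EF_A=15, EF_B=7) = 15; EF_C = 15+10 = 25
ES_D = max(EF_A=15, EF_B=7) = 15; EF_D = 15+12 = 27
ES_E = 7; EF_E = 7+9 = 16
ES_F = 15; EF_F = 15+10 = 25
ES_G = max(EF_A=15, EF_B=7) = 15; EF_G = 15+10 = 25
ES_H = 7; EF_H = 7+12 = 19
ES_I = 27; EF_I = 27+9 = 36
ES_J = max(EF_C=25, EF_E=16, EF_F=25, EF_G=25, EF_H=19, EF_I=36) = 36; EF_J = 36+13 = 49
Expected project duration μ = 49 days. Critical path: A → D → I → J.

49 days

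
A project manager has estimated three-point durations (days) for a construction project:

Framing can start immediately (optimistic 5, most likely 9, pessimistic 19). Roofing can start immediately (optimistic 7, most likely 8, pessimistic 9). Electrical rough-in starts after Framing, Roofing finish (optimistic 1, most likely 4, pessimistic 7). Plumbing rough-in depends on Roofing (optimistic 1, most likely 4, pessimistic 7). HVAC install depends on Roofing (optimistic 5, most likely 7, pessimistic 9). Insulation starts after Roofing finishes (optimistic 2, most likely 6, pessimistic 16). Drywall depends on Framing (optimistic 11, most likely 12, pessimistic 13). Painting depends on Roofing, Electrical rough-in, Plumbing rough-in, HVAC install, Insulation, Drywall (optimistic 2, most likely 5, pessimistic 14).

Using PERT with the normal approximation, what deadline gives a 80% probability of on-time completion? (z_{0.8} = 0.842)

30.6 days

te_Framing = (5 + 4·9 + 19)/6 = 60/6 = 10; σ²_Framing = ((19−5)/6)² = 5.444
te_Roofing = (7 + 4·8 + 9)/6 = 48/6 = 8; σ²_Roofing = ((9−7)/6)² = 0.111
te_Electrical rough-in = (1 + 4·4 + 7)/6 = 24/6 = 4; σ²_Electrical rough-in = ((7−1)/6)² = 1.000
te_Plumbing rough-in = (1 + 4·4 + 7)/6 = 24/6 = 4; σ²_Plumbing rough-in = ((7−1)/6)² = 1.000
te_HVAC install = (5 + 4·7 + 9)/6 = 42/6 = 7; σ²_HVAC install = ((9−5)/6)² = 0.444
te_Insulation = (2 + 4·6 + 16)/6 = 42/6 = 7; σ²_Insulation = ((16−2)/6)² = 5.444
te_Drywall = (11 + 4·12 + 13)/6 = 72/6 = 12; σ²_Drywall = ((13−11)/6)² = 0.111
te_Painting = (2 + 4·5 + 14)/6 = 36/6 = 6; σ²_Painting = ((14−2)/6)² = 4.000

Forward pass:
ES_Framing = 0; EF_Framing = 10
ES_Roofing = 0; EF_Roofing = 8
ES_Electrical rough-in = max(EF_Framing=10, EF_Roofing=8) = 10; EF_Electrical rough-in = 10+4 = 14
ES_Plumbing rough-in = 8; EF_Plumbing rough-in = 8+4 = 12
ES_HVAC install = 8; EF_HVAC install = 8+7 = 15
ES_Insulation = 8; EF_Insulation = 8+7 = 15
ES_Drywall = 10; EF_Drywall = 10+12 = 22
ES_Painting = max(EF_Roofing=8, EF_Electrical rough-in=14, EF_Plumbing rough-in=12, EF_HVAC install=15, EF_Insulation=15, EF_Drywall=22) = 22; EF_Painting = 22+6 = 28
Expected project duration μ = 28 days. Critical path: Framing → Drywall → Painting.

Variance along critical path = 5.444 + 0.111 + 4.000 = 9.556; σ = 3.091 days.
D = μ + z·σ = 28 + 0.842·3.091 = 30.6 days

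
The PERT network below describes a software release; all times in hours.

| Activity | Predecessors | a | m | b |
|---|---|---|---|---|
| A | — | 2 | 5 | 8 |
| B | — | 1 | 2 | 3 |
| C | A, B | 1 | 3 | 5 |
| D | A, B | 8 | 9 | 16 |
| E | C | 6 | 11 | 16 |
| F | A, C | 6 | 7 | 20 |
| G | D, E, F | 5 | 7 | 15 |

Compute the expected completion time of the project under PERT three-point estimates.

te_A = (2 + 4·5 + 8)/6 = 30/6 = 5
te_B = (1 + 4·2 + 3)/6 = 12/6 = 2
te_C = (1 + 4·3 + 5)/6 = 18/6 = 3
te_D = (8 + 4·9 + 16)/6 = 60/6 = 10
te_E = (6 + 4·11 + 16)/6 = 66/6 = 11
te_F = (6 + 4·7 + 20)/6 = 54/6 = 9
te_G = (5 + 4·7 + 15)/6 = 48/6 = 8

Forward pass:
ES_A = 0; EF_A = 5
ES_B = 0; EF_B = 2
ES_C = max(EF_A=5, EF_B=2) = 5; EF_C = 5+3 = 8
ES_D = max(EF_A=5, EF_B=2) = 5; EF_D = 5+10 = 15
ES_E = 8; EF_E = 8+11 = 19
ES_F = max(EF_A=5, EF_C=8) = 8; EF_F = 8+9 = 17
ES_G = max(EF_D=15, EF_E=19, EF_F=17) = 19; EF_G = 19+8 = 27
Expected project duration μ = 27 hours. Critical path: A → C → E → G.

27 hours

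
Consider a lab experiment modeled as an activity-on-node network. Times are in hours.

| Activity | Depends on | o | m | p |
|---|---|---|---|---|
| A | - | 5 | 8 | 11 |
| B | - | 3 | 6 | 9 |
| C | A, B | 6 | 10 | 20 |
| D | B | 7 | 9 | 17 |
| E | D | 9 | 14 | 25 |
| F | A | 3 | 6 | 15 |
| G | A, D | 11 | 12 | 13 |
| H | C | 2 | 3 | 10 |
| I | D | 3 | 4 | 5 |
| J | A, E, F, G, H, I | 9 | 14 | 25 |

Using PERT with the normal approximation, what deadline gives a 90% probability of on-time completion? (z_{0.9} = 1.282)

51.4 hours

te_A = (5 + 4·8 + 11)/6 = 48/6 = 8; σ²_A = ((11−5)/6)² = 1.000
te_B = (3 + 4·6 + 9)/6 = 36/6 = 6; σ²_B = ((9−3)/6)² = 1.000
te_C = (6 + 4·10 + 20)/6 = 66/6 = 11; σ²_C = ((20−6)/6)² = 5.444
te_D = (7 + 4·9 + 17)/6 = 60/6 = 10; σ²_D = ((17−7)/6)² = 2.778
te_E = (9 + 4·14 + 25)/6 = 90/6 = 15; σ²_E = ((25−9)/6)² = 7.111
te_F = (3 + 4·6 + 15)/6 = 42/6 = 7; σ²_F = ((15−3)/6)² = 4.000
te_G = (11 + 4·12 + 13)/6 = 72/6 = 12; σ²_G = ((13−11)/6)² = 0.111
te_H = (2 + 4·3 + 10)/6 = 24/6 = 4; σ²_H = ((10−2)/6)² = 1.778
te_I = (3 + 4·4 + 5)/6 = 24/6 = 4; σ²_I = ((5−3)/6)² = 0.111
te_J = (9 + 4·14 + 25)/6 = 90/6 = 15; σ²_J = ((25−9)/6)² = 7.111

Forward pass:
ES_A = 0; EF_A = 8
ES_B = 0; EF_B = 6
ES_C = max(EF_A=8, EF_B=6) = 8; EF_C = 8+11 = 19
ES_D = 6; EF_D = 6+10 = 16
ES_E = 16; EF_E = 16+15 = 31
ES_F = 8; EF_F = 8+7 = 15
ES_G = max(EF_A=8, EF_D=16) = 16; EF_G = 16+12 = 28
ES_H = 19; EF_H = 19+4 = 23
ES_I = 16; EF_I = 16+4 = 20
ES_J = max(EF_A=8, EF_E=31, EF_F=15, EF_G=28, EF_H=23, EF_I=20) = 31; EF_J = 31+15 = 46
Expected project duration μ = 46 hours. Critical path: B → D → E → J.

Variance along critical path = 1.000 + 2.778 + 7.111 + 7.111 = 18.000; σ = 4.243 hours.
D = μ + z·σ = 46 + 1.282·4.243 = 51.4 hours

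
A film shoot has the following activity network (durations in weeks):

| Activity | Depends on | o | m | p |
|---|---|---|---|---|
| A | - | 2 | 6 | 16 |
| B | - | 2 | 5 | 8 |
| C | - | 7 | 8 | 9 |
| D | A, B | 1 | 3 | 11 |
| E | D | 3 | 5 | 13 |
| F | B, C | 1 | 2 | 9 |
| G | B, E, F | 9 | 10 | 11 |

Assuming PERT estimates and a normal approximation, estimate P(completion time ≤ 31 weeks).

te_A = (2 + 4·6 + 16)/6 = 42/6 = 7; σ²_A = ((16−2)/6)² = 5.444
te_B = (2 + 4·5 + 8)/6 = 30/6 = 5; σ²_B = ((8−2)/6)² = 1.000
te_C = (7 + 4·8 + 9)/6 = 48/6 = 8; σ²_C = ((9−7)/6)² = 0.111
te_D = (1 + 4·3 + 11)/6 = 24/6 = 4; σ²_D = ((11−1)/6)² = 2.778
te_E = (3 + 4·5 + 13)/6 = 36/6 = 6; σ²_E = ((13−3)/6)² = 2.778
te_F = (1 + 4·2 + 9)/6 = 18/6 = 3; σ²_F = ((9−1)/6)² = 1.778
te_G = (9 + 4·10 + 11)/6 = 60/6 = 10; σ²_G = ((11−9)/6)² = 0.111

Forward pass:
ES_A = 0; EF_A = 7
ES_B = 0; EF_B = 5
ES_C = 0; EF_C = 8
ES_D = max(EF_A=7, EF_B=5) = 7; EF_D = 7+4 = 11
ES_E = 11; EF_E = 11+6 = 17
ES_F = max(EF_B=5, EF_C=8) = 8; EF_F = 8+3 = 11
ES_G = max(EF_B=5, EF_E=17, EF_F=11) = 17; EF_G = 17+10 = 27
Expected project duration μ = 27 weeks. Critical path: A → D → E → G.

Variance along critical path = 5.444 + 2.778 + 2.778 + 0.111 = 11.111; σ = √11.111 = 3.333 weeks.
Z = (31 − 27) / 3.333 = 1.200
P(T ≤ 31) = Φ(1.200) ≈ 0.885

0.885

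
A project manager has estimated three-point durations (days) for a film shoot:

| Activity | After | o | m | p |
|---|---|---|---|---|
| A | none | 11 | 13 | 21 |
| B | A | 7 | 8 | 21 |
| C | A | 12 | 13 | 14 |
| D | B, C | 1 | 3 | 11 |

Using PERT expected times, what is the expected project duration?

31 days

te_A = (11 + 4·13 + 21)/6 = 84/6 = 14
te_B = (7 + 4·8 + 21)/6 = 60/6 = 10
te_C = (12 + 4·13 + 14)/6 = 78/6 = 13
te_D = (1 + 4·3 + 11)/6 = 24/6 = 4

Forward pass:
ES_A = 0; EF_A = 14
ES_B = 14; EF_B = 14+10 = 24
ES_C = 14; EF_C = 14+13 = 27
ES_D = max(EF_B=24, EF_C=27) = 27; EF_D = 27+4 = 31
Expected project duration μ = 31 days. Critical path: A → C → D.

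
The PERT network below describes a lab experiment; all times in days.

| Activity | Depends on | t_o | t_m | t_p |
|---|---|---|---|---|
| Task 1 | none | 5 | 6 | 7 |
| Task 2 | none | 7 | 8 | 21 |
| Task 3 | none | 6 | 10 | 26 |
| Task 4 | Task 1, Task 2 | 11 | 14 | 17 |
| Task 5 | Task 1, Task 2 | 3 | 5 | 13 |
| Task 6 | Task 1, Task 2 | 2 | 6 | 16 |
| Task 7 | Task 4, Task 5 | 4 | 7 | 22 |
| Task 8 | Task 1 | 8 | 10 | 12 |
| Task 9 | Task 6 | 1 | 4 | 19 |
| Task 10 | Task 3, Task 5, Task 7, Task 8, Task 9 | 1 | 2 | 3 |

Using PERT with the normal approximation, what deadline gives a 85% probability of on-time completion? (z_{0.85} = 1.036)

39.1 days

te_Task 1 = (5 + 4·6 + 7)/6 = 36/6 = 6; σ²_Task 1 = ((7−5)/6)² = 0.111
te_Task 2 = (7 + 4·8 + 21)/6 = 60/6 = 10; σ²_Task 2 = ((21−7)/6)² = 5.444
te_Task 3 = (6 + 4·10 + 26)/6 = 72/6 = 12; σ²_Task 3 = ((26−6)/6)² = 11.111
te_Task 4 = (11 + 4·14 + 17)/6 = 84/6 = 14; σ²_Task 4 = ((17−11)/6)² = 1.000
te_Task 5 = (3 + 4·5 + 13)/6 = 36/6 = 6; σ²_Task 5 = ((13−3)/6)² = 2.778
te_Task 6 = (2 + 4·6 + 16)/6 = 42/6 = 7; σ²_Task 6 = ((16−2)/6)² = 5.444
te_Task 7 = (4 + 4·7 + 22)/6 = 54/6 = 9; σ²_Task 7 = ((22−4)/6)² = 9.000
te_Task 8 = (8 + 4·10 + 12)/6 = 60/6 = 10; σ²_Task 8 = ((12−8)/6)² = 0.444
te_Task 9 = (1 + 4·4 + 19)/6 = 36/6 = 6; σ²_Task 9 = ((19−1)/6)² = 9.000
te_Task 10 = (1 + 4·2 + 3)/6 = 12/6 = 2; σ²_Task 10 = ((3−1)/6)² = 0.111

Forward pass:
ES_Task 1 = 0; EF_Task 1 = 6
ES_Task 2 = 0; EF_Task 2 = 10
ES_Task 3 = 0; EF_Task 3 = 12
ES_Task 4 = max(EF_Task 1=6, EF_Task 2=10) = 10; EF_Task 4 = 10+14 = 24
ES_Task 5 = max(EF_Task 1=6, EF_Task 2=10) = 10; EF_Task 5 = 10+6 = 16
ES_Task 6 = max(EF_Task 1=6, EF_Task 2=10) = 10; EF_Task 6 = 10+7 = 17
ES_Task 7 = max(EF_Task 4=24, EF_Task 5=16) = 24; EF_Task 7 = 24+9 = 33
ES_Task 8 = 6; EF_Task 8 = 6+10 = 16
ES_Task 9 = 17; EF_Task 9 = 17+6 = 23
ES_Task 10 = max(EF_Task 3=12, EF_Task 5=16, EF_Task 7=33, EF_Task 8=16, EF_Task 9=23) = 33; EF_Task 10 = 33+2 = 35
Expected project duration μ = 35 days. Critical path: Task 2 → Task 4 → Task 7 → Task 10.

Variance along critical path = 5.444 + 1.000 + 9.000 + 0.111 = 15.556; σ = 3.944 days.
D = μ + z·σ = 35 + 1.036·3.944 = 39.1 days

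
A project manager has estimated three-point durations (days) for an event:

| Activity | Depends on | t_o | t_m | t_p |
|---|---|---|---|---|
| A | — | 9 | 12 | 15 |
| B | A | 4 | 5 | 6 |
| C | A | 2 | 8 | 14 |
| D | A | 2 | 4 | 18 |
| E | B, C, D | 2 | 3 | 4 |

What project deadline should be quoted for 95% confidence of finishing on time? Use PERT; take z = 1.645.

te_A = (9 + 4·12 + 15)/6 = 72/6 = 12; σ²_A = ((15−9)/6)² = 1.000
te_B = (4 + 4·5 + 6)/6 = 30/6 = 5; σ²_B = ((6−4)/6)² = 0.111
te_C = (2 + 4·8 + 14)/6 = 48/6 = 8; σ²_C = ((14−2)/6)² = 4.000
te_D = (2 + 4·4 + 18)/6 = 36/6 = 6; σ²_D = ((18−2)/6)² = 7.111
te_E = (2 + 4·3 + 4)/6 = 18/6 = 3; σ²_E = ((4−2)/6)² = 0.111

Forward pass:
ES_A = 0; EF_A = 12
ES_B = 12; EF_B = 12+5 = 17
ES_C = 12; EF_C = 12+8 = 20
ES_D = 12; EF_D = 12+6 = 18
ES_E = max(EF_B=17, EF_C=20, EF_D=18) = 20; EF_E = 20+3 = 23
Expected project duration μ = 23 days. Critical path: A → C → E.

Variance along critical path = 1.000 + 4.000 + 0.111 = 5.111; σ = 2.261 days.
D = μ + z·σ = 23 + 1.645·2.261 = 26.7 days

26.7 days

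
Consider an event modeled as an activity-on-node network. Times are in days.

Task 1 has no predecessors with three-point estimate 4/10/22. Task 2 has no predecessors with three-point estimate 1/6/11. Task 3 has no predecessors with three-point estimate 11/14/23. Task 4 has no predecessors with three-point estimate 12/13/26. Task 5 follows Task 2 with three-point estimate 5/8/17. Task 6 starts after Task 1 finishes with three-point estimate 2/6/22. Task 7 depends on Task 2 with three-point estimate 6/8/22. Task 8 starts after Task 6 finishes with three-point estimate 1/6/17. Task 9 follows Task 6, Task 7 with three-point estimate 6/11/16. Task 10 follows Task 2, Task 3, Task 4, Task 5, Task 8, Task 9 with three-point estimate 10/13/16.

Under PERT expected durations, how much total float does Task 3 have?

te_Task 1 = (4 + 4·10 + 22)/6 = 66/6 = 11
te_Task 2 = (1 + 4·6 + 11)/6 = 36/6 = 6
te_Task 3 = (11 + 4·14 + 23)/6 = 90/6 = 15
te_Task 4 = (12 + 4·13 + 26)/6 = 90/6 = 15
te_Task 5 = (5 + 4·8 + 17)/6 = 54/6 = 9
te_Task 6 = (2 + 4·6 + 22)/6 = 48/6 = 8
te_Task 7 = (6 + 4·8 + 22)/6 = 60/6 = 10
te_Task 8 = (1 + 4·6 + 17)/6 = 42/6 = 7
te_Task 9 = (6 + 4·11 + 16)/6 = 66/6 = 11
te_Task 10 = (10 + 4·13 + 16)/6 = 78/6 = 13

Forward pass:
ES_Task 1 = 0; EF_Task 1 = 11
ES_Task 2 = 0; EF_Task 2 = 6
ES_Task 3 = 0; EF_Task 3 = 15
ES_Task 4 = 0; EF_Task 4 = 15
ES_Task 5 = 6; EF_Task 5 = 6+9 = 15
ES_Task 6 = 11; EF_Task 6 = 11+8 = 19
ES_Task 7 = 6; EF_Task 7 = 6+10 = 16
ES_Task 8 = 19; EF_Task 8 = 19+7 = 26
ES_Task 9 = max(EF_Task 6=19, EF_Task 7=16) = 19; EF_Task 9 = 19+11 = 30
ES_Task 10 = max(EF_Task 2=6, EF_Task 3=15, EF_Task 4=15, EF_Task 5=15, EF_Task 8=26, EF_Task 9=30) = 30; EF_Task 10 = 30+13 = 43
Expected project duration μ = 43 days. Critical path: Task 1 → Task 6 → Task 9 → Task 10.

Backward pass:
LF_Task 10 = 43; LS_Task 10 = 43−13 = 30
LF_Task 9 = LS_Task 10 = 30; LS_Task 9 = 30−11 = 19
LF_Task 8 = LS_Task 10 = 30; LS_Task 8 = 30−7 = 23
LF_Task 7 = LS_Task 9 = 19; LS_Task 7 = 19−10 = 9
LF_Task 6 = min(LS_Task 8=23, LS_Task 9=19) = 19; LS_Task 6 = 19−8 = 11
LF_Task 5 = LS_Task 10 = 30; LS_Task 5 = 30−9 = 21
LF_Task 4 = LS_Task 10 = 30; LS_Task 4 = 30−15 = 15
LF_Task 3 = LS_Task 10 = 30; LS_Task 3 = 30−15 = 15
LF_Task 2 = min(LS_Task 5=21, LS_Task 7=9, LS_Task 10=30) = 9; LS_Task 2 = 9−6 = 3
LF_Task 1 = LS_Task 6 = 11; LS_Task 1 = 11−11 = 0
Slack_Task 3 = LS_Task 3 − ES_Task 3 = 15 − 0 = 15

15 days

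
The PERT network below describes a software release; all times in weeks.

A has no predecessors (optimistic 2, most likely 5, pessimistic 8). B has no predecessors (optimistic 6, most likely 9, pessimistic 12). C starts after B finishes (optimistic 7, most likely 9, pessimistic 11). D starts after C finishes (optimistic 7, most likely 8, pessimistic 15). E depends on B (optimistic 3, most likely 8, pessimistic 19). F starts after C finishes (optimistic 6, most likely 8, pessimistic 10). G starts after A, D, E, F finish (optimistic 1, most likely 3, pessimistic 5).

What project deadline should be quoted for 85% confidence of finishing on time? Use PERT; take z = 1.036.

32.0 weeks

te_A = (2 + 4·5 + 8)/6 = 30/6 = 5; σ²_A = ((8−2)/6)² = 1.000
te_B = (6 + 4·9 + 12)/6 = 54/6 = 9; σ²_B = ((12−6)/6)² = 1.000
te_C = (7 + 4·9 + 11)/6 = 54/6 = 9; σ²_C = ((11−7)/6)² = 0.444
te_D = (7 + 4·8 + 15)/6 = 54/6 = 9; σ²_D = ((15−7)/6)² = 1.778
te_E = (3 + 4·8 + 19)/6 = 54/6 = 9; σ²_E = ((19−3)/6)² = 7.111
te_F = (6 + 4·8 + 10)/6 = 48/6 = 8; σ²_F = ((10−6)/6)² = 0.444
te_G = (1 + 4·3 + 5)/6 = 18/6 = 3; σ²_G = ((5−1)/6)² = 0.444

Forward pass:
ES_A = 0; EF_A = 5
ES_B = 0; EF_B = 9
ES_C = 9; EF_C = 9+9 = 18
ES_D = 18; EF_D = 18+9 = 27
ES_E = 9; EF_E = 9+9 = 18
ES_F = 18; EF_F = 18+8 = 26
ES_G = max(EF_A=5, EF_D=27, EF_E=18, EF_F=26) = 27; EF_G = 27+3 = 30
Expected project duration μ = 30 weeks. Critical path: B → C → D → G.

Variance along critical path = 1.000 + 0.444 + 1.778 + 0.444 = 3.667; σ = 1.915 weeks.
D = μ + z·σ = 30 + 1.036·1.915 = 32.0 weeks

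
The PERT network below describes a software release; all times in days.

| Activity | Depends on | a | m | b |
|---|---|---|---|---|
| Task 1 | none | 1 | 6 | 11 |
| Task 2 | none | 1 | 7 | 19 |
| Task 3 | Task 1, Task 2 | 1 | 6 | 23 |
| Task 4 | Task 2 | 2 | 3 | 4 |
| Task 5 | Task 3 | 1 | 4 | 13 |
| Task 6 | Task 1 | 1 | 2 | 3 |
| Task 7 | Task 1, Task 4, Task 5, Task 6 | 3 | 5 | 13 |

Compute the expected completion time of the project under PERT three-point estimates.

27 days

te_Task 1 = (1 + 4·6 + 11)/6 = 36/6 = 6
te_Task 2 = (1 + 4·7 + 19)/6 = 48/6 = 8
te_Task 3 = (1 + 4·6 + 23)/6 = 48/6 = 8
te_Task 4 = (2 + 4·3 + 4)/6 = 18/6 = 3
te_Task 5 = (1 + 4·4 + 13)/6 = 30/6 = 5
te_Task 6 = (1 + 4·2 + 3)/6 = 12/6 = 2
te_Task 7 = (3 + 4·5 + 13)/6 = 36/6 = 6

Forward pass:
ES_Task 1 = 0; EF_Task 1 = 6
ES_Task 2 = 0; EF_Task 2 = 8
ES_Task 3 = max(EF_Task 1=6, EF_Task 2=8) = 8; EF_Task 3 = 8+8 = 16
ES_Task 4 = 8; EF_Task 4 = 8+3 = 11
ES_Task 5 = 16; EF_Task 5 = 16+5 = 21
ES_Task 6 = 6; EF_Task 6 = 6+2 = 8
ES_Task 7 = max(EF_Task 1=6, EF_Task 4=11, EF_Task 5=21, EF_Task 6=8) = 21; EF_Task 7 = 21+6 = 27
Expected project duration μ = 27 days. Critical path: Task 2 → Task 3 → Task 5 → Task 7.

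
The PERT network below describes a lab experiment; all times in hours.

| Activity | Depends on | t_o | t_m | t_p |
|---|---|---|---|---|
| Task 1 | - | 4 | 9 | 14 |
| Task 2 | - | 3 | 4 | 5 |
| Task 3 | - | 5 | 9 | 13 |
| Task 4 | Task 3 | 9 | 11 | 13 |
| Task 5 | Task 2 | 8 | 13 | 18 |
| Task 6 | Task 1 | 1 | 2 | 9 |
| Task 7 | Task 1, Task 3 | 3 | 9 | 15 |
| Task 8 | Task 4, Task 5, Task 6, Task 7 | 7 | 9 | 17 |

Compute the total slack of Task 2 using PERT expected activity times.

te_Task 1 = (4 + 4·9 + 14)/6 = 54/6 = 9
te_Task 2 = (3 + 4·4 + 5)/6 = 24/6 = 4
te_Task 3 = (5 + 4·9 + 13)/6 = 54/6 = 9
te_Task 4 = (9 + 4·11 + 13)/6 = 66/6 = 11
te_Task 5 = (8 + 4·13 + 18)/6 = 78/6 = 13
te_Task 6 = (1 + 4·2 + 9)/6 = 18/6 = 3
te_Task 7 = (3 + 4·9 + 15)/6 = 54/6 = 9
te_Task 8 = (7 + 4·9 + 17)/6 = 60/6 = 10

Forward pass:
ES_Task 1 = 0; EF_Task 1 = 9
ES_Task 2 = 0; EF_Task 2 = 4
ES_Task 3 = 0; EF_Task 3 = 9
ES_Task 4 = 9; EF_Task 4 = 9+11 = 20
ES_Task 5 = 4; EF_Task 5 = 4+13 = 17
ES_Task 6 = 9; EF_Task 6 = 9+3 = 12
ES_Task 7 = max(EF_Task 1=9, EF_Task 3=9) = 9; EF_Task 7 = 9+9 = 18
ES_Task 8 = max(EF_Task 4=20, EF_Task 5=17, EF_Task 6=12, EF_Task 7=18) = 20; EF_Task 8 = 20+10 = 30
Expected project duration μ = 30 hours. Critical path: Task 3 → Task 4 → Task 8.

Backward pass:
LF_Task 8 = 30; LS_Task 8 = 30−10 = 20
LF_Task 7 = LS_Task 8 = 20; LS_Task 7 = 20−9 = 11
LF_Task 6 = LS_Task 8 = 20; LS_Task 6 = 20−3 = 17
LF_Task 5 = LS_Task 8 = 20; LS_Task 5 = 20−13 = 7
LF_Task 4 = LS_Task 8 = 20; LS_Task 4 = 20−11 = 9
LF_Task 3 = min(LS_Task 4=9, LS_Task 7=11) = 9; LS_Task 3 = 9−9 = 0
LF_Task 2 = LS_Task 5 = 7; LS_Task 2 = 7−4 = 3
LF_Task 1 = min(LS_Task 6=17, LS_Task 7=11) = 11; LS_Task 1 = 11−9 = 2
Slack_Task 2 = LS_Task 2 − ES_Task 2 = 3 − 0 = 3

3 hours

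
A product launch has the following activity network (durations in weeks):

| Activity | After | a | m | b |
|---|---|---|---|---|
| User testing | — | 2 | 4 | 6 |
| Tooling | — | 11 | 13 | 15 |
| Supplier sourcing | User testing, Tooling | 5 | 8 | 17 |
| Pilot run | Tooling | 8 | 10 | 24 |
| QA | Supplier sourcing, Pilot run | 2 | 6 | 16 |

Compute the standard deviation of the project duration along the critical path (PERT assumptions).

3.61 weeks

te_User testing = (2 + 4·4 + 6)/6 = 24/6 = 4; σ²_User testing = ((6−2)/6)² = 0.444
te_Tooling = (11 + 4·13 + 15)/6 = 78/6 = 13; σ²_Tooling = ((15−11)/6)² = 0.444
te_Supplier sourcing = (5 + 4·8 + 17)/6 = 54/6 = 9; σ²_Supplier sourcing = ((17−5)/6)² = 4.000
te_Pilot run = (8 + 4·10 + 24)/6 = 72/6 = 12; σ²_Pilot run = ((24−8)/6)² = 7.111
te_QA = (2 + 4·6 + 16)/6 = 42/6 = 7; σ²_QA = ((16−2)/6)² = 5.444

Forward pass:
ES_User testing = 0; EF_User testing = 4
ES_Tooling = 0; EF_Tooling = 13
ES_Supplier sourcing = max(EF_User testing=4, EF_Tooling=13) = 13; EF_Supplier sourcing = 13+9 = 22
ES_Pilot run = 13; EF_Pilot run = 13+12 = 25
ES_QA = max(EF_Supplier sourcing=22, EF_Pilot run=25) = 25; EF_QA = 25+7 = 32
Expected project duration μ = 32 weeks. Critical path: Tooling → Pilot run → QA.

Variance along critical path = 0.444 + 7.111 + 5.444 = 13.000
σ = √13.000 = 3.606 weeks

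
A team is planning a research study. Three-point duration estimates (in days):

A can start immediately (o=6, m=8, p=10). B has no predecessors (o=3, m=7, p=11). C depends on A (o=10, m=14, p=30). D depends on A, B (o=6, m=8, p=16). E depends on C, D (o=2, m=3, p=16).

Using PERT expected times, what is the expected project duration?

29 days

te_A = (6 + 4·8 + 10)/6 = 48/6 = 8
te_B = (3 + 4·7 + 11)/6 = 42/6 = 7
te_C = (10 + 4·14 + 30)/6 = 96/6 = 16
te_D = (6 + 4·8 + 16)/6 = 54/6 = 9
te_E = (2 + 4·3 + 16)/6 = 30/6 = 5

Forward pass:
ES_A = 0; EF_A = 8
ES_B = 0; EF_B = 7
ES_C = 8; EF_C = 8+16 = 24
ES_D = max(EF_A=8, EF_B=7) = 8; EF_D = 8+9 = 17
ES_E = max(EF_C=24, EF_D=17) = 24; EF_E = 24+5 = 29
Expected project duration μ = 29 days. Critical path: A → C → E.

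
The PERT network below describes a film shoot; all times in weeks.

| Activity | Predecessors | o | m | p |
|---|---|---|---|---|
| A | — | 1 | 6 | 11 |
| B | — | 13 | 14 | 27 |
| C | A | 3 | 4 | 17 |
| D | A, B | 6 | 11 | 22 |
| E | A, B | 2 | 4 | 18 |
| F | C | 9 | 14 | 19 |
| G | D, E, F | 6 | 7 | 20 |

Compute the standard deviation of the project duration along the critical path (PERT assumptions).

4.24 weeks

te_A = (1 + 4·6 + 11)/6 = 36/6 = 6; σ²_A = ((11−1)/6)² = 2.778
te_B = (13 + 4·14 + 27)/6 = 96/6 = 16; σ²_B = ((27−13)/6)² = 5.444
te_C = (3 + 4·4 + 17)/6 = 36/6 = 6; σ²_C = ((17−3)/6)² = 5.444
te_D = (6 + 4·11 + 22)/6 = 72/6 = 12; σ²_D = ((22−6)/6)² = 7.111
te_E = (2 + 4·4 + 18)/6 = 36/6 = 6; σ²_E = ((18−2)/6)² = 7.111
te_F = (9 + 4·14 + 19)/6 = 84/6 = 14; σ²_F = ((19−9)/6)² = 2.778
te_G = (6 + 4·7 + 20)/6 = 54/6 = 9; σ²_G = ((20−6)/6)² = 5.444

Forward pass:
ES_A = 0; EF_A = 6
ES_B = 0; EF_B = 16
ES_C = 6; EF_C = 6+6 = 12
ES_D = max(EF_A=6, EF_B=16) = 16; EF_D = 16+12 = 28
ES_E = max(EF_A=6, EF_B=16) = 16; EF_E = 16+6 = 22
ES_F = 12; EF_F = 12+14 = 26
ES_G = max(EF_D=28, EF_E=22, EF_F=26) = 28; EF_G = 28+9 = 37
Expected project duration μ = 37 weeks. Critical path: B → D → G.

Variance along critical path = 5.444 + 7.111 + 5.444 = 18.000
σ = √18.000 = 4.243 weeks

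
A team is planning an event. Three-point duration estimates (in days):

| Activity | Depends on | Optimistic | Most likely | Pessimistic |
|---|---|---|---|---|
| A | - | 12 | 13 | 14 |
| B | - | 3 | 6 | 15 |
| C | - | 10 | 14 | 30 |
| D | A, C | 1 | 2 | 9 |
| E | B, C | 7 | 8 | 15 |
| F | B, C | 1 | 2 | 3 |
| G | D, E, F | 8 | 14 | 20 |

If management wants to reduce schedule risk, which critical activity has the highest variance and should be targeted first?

C

te_A = (12 + 4·13 + 14)/6 = 78/6 = 13; σ²_A = ((14−12)/6)² = 0.111
te_B = (3 + 4·6 + 15)/6 = 42/6 = 7; σ²_B = ((15−3)/6)² = 4.000
te_C = (10 + 4·14 + 30)/6 = 96/6 = 16; σ²_C = ((30−10)/6)² = 11.111
te_D = (1 + 4·2 + 9)/6 = 18/6 = 3; σ²_D = ((9−1)/6)² = 1.778
te_E = (7 + 4·8 + 15)/6 = 54/6 = 9; σ²_E = ((15−7)/6)² = 1.778
te_F = (1 + 4·2 + 3)/6 = 12/6 = 2; σ²_F = ((3−1)/6)² = 0.111
te_G = (8 + 4·14 + 20)/6 = 84/6 = 14; σ²_G = ((20−8)/6)² = 4.000

Forward pass:
ES_A = 0; EF_A = 13
ES_B = 0; EF_B = 7
ES_C = 0; EF_C = 16
ES_D = max(EF_A=13, EF_C=16) = 16; EF_D = 16+3 = 19
ES_E = max(EF_B=7, EF_C=16) = 16; EF_E = 16+9 = 25
ES_F = max(EF_B=7, EF_C=16) = 16; EF_F = 16+2 = 18
ES_G = max(EF_D=19, EF_E=25, EF_F=18) = 25; EF_G = 25+14 = 39
Expected project duration μ = 39 days. Critical path: C → E → G.

Variances on critical path: σ²_C=11.111, σ²_E=1.778, σ²_G=4.000.
Largest is σ²_C = 11.111.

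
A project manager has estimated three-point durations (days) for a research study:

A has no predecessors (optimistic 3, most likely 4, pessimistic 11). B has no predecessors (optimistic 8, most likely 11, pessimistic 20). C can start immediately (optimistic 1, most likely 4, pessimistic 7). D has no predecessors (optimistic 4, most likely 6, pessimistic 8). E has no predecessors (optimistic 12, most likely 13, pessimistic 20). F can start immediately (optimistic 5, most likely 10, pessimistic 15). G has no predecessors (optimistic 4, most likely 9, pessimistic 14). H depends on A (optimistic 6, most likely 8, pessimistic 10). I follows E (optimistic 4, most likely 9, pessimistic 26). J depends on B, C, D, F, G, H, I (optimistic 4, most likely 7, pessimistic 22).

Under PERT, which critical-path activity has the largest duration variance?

te_A = (3 + 4·4 + 11)/6 = 30/6 = 5; σ²_A = ((11−3)/6)² = 1.778
te_B = (8 + 4·11 + 20)/6 = 72/6 = 12; σ²_B = ((20−8)/6)² = 4.000
te_C = (1 + 4·4 + 7)/6 = 24/6 = 4; σ²_C = ((7−1)/6)² = 1.000
te_D = (4 + 4·6 + 8)/6 = 36/6 = 6; σ²_D = ((8−4)/6)² = 0.444
te_E = (12 + 4·13 + 20)/6 = 84/6 = 14; σ²_E = ((20−12)/6)² = 1.778
te_F = (5 + 4·10 + 15)/6 = 60/6 = 10; σ²_F = ((15−5)/6)² = 2.778
te_G = (4 + 4·9 + 14)/6 = 54/6 = 9; σ²_G = ((14−4)/6)² = 2.778
te_H = (6 + 4·8 + 10)/6 = 48/6 = 8; σ²_H = ((10−6)/6)² = 0.444
te_I = (4 + 4·9 + 26)/6 = 66/6 = 11; σ²_I = ((26−4)/6)² = 13.444
te_J = (4 + 4·7 + 22)/6 = 54/6 = 9; σ²_J = ((22−4)/6)² = 9.000

Forward pass:
ES_A = 0; EF_A = 5
ES_B = 0; EF_B = 12
ES_C = 0; EF_C = 4
ES_D = 0; EF_D = 6
ES_E = 0; EF_E = 14
ES_F = 0; EF_F = 10
ES_G = 0; EF_G = 9
ES_H = 5; EF_H = 5+8 = 13
ES_I = 14; EF_I = 14+11 = 25
ES_J = max(EF_B=12, EF_C=4, EF_D=6, EF_F=10, EF_G=9, EF_H=13, EF_I=25) = 25; EF_J = 25+9 = 34
Expected project duration μ = 34 days. Critical path: E → I → J.

Variances on critical path: σ²_E=1.778, σ²_I=13.444, σ²_J=9.000.
Largest is σ²_I = 13.444.

I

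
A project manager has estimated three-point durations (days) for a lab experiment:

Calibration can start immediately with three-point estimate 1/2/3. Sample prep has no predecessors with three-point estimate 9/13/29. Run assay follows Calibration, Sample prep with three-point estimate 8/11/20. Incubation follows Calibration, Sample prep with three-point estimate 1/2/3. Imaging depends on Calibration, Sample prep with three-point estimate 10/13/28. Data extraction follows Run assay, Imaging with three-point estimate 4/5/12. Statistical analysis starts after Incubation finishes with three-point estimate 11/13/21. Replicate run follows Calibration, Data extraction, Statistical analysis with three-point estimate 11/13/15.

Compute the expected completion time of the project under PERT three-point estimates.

te_Calibration = (1 + 4·2 + 3)/6 = 12/6 = 2
te_Sample prep = (9 + 4·13 + 29)/6 = 90/6 = 15
te_Run assay = (8 + 4·11 + 20)/6 = 72/6 = 12
te_Incubation = (1 + 4·2 + 3)/6 = 12/6 = 2
te_Imaging = (10 + 4·13 + 28)/6 = 90/6 = 15
te_Data extraction = (4 + 4·5 + 12)/6 = 36/6 = 6
te_Statistical analysis = (11 + 4·13 + 21)/6 = 84/6 = 14
te_Replicate run = (11 + 4·13 + 15)/6 = 78/6 = 13

Forward pass:
ES_Calibration = 0; EF_Calibration = 2
ES_Sample prep = 0; EF_Sample prep = 15
ES_Run assay = max(EF_Calibration=2, EF_Sample prep=15) = 15; EF_Run assay = 15+12 = 27
ES_Incubation = max(EF_Calibration=2, EF_Sample prep=15) = 15; EF_Incubation = 15+2 = 17
ES_Imaging = max(EF_Calibration=2, EF_Sample prep=15) = 15; EF_Imaging = 15+15 = 30
ES_Data extraction = max(EF_Run assay=27, EF_Imaging=30) = 30; EF_Data extraction = 30+6 = 36
ES_Statistical analysis = 17; EF_Statistical analysis = 17+14 = 31
ES_Replicate run = max(EF_Calibration=2, EF_Data extraction=36, EF_Statistical analysis=31) = 36; EF_Replicate run = 36+13 = 49
Expected project duration μ = 49 days. Critical path: Sample prep → Imaging → Data extraction → Replicate run.

49 days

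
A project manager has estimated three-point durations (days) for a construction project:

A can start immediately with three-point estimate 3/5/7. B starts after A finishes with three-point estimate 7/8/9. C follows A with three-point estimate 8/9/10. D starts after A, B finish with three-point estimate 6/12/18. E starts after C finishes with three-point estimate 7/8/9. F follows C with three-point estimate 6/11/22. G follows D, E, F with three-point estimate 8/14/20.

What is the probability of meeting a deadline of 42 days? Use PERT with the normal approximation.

0.721

te_A = (3 + 4·5 + 7)/6 = 30/6 = 5; σ²_A = ((7−3)/6)² = 0.444
te_B = (7 + 4·8 + 9)/6 = 48/6 = 8; σ²_B = ((9−7)/6)² = 0.111
te_C = (8 + 4·9 + 10)/6 = 54/6 = 9; σ²_C = ((10−8)/6)² = 0.111
te_D = (6 + 4·12 + 18)/6 = 72/6 = 12; σ²_D = ((18−6)/6)² = 4.000
te_E = (7 + 4·8 + 9)/6 = 48/6 = 8; σ²_E = ((9−7)/6)² = 0.111
te_F = (6 + 4·11 + 22)/6 = 72/6 = 12; σ²_F = ((22−6)/6)² = 7.111
te_G = (8 + 4·14 + 20)/6 = 84/6 = 14; σ²_G = ((20−8)/6)² = 4.000

Forward pass:
ES_A = 0; EF_A = 5
ES_B = 5; EF_B = 5+8 = 13
ES_C = 5; EF_C = 5+9 = 14
ES_D = max(EF_A=5, EF_B=13) = 13; EF_D = 13+12 = 25
ES_E = 14; EF_E = 14+8 = 22
ES_F = 14; EF_F = 14+12 = 26
ES_G = max(EF_D=25, EF_E=22, EF_F=26) = 26; EF_G = 26+14 = 40
Expected project duration μ = 40 days. Critical path: A → C → F → G.

Variance along critical path = 0.444 + 0.111 + 7.111 + 4.000 = 11.667; σ = √11.667 = 3.416 days.
Z = (42 − 40) / 3.416 = 0.586
P(T ≤ 42) = Φ(0.586) ≈ 0.721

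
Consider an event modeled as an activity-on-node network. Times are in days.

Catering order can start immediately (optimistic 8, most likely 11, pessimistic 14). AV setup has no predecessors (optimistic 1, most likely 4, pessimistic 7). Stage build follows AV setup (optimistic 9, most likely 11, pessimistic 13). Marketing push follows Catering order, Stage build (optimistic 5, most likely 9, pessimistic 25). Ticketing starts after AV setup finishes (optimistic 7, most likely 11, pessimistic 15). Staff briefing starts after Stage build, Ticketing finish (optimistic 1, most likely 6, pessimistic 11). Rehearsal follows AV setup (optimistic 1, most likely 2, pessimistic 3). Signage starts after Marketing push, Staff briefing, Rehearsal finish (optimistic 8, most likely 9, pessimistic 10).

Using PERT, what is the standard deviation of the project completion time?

3.56 days

te_Catering order = (8 + 4·11 + 14)/6 = 66/6 = 11; σ²_Catering order = ((14−8)/6)² = 1.000
te_AV setup = (1 + 4·4 + 7)/6 = 24/6 = 4; σ²_AV setup = ((7−1)/6)² = 1.000
te_Stage build = (9 + 4·11 + 13)/6 = 66/6 = 11; σ²_Stage build = ((13−9)/6)² = 0.444
te_Marketing push = (5 + 4·9 + 25)/6 = 66/6 = 11; σ²_Marketing push = ((25−5)/6)² = 11.111
te_Ticketing = (7 + 4·11 + 15)/6 = 66/6 = 11; σ²_Ticketing = ((15−7)/6)² = 1.778
te_Staff briefing = (1 + 4·6 + 11)/6 = 36/6 = 6; σ²_Staff briefing = ((11−1)/6)² = 2.778
te_Rehearsal = (1 + 4·2 + 3)/6 = 12/6 = 2; σ²_Rehearsal = ((3−1)/6)² = 0.111
te_Signage = (8 + 4·9 + 10)/6 = 54/6 = 9; σ²_Signage = ((10−8)/6)² = 0.111

Forward pass:
ES_Catering order = 0; EF_Catering order = 11
ES_AV setup = 0; EF_AV setup = 4
ES_Stage build = 4; EF_Stage build = 4+11 = 15
ES_Marketing push = max(EF_Catering order=11, EF_Stage build=15) = 15; EF_Marketing push = 15+11 = 26
ES_Ticketing = 4; EF_Ticketing = 4+11 = 15
ES_Staff briefing = max(EF_Stage build=15, EF_Ticketing=15) = 15; EF_Staff briefing = 15+6 = 21
ES_Rehearsal = 4; EF_Rehearsal = 4+2 = 6
ES_Signage = max(EF_Marketing push=26, EF_Staff briefing=21, EF_Rehearsal=6) = 26; EF_Signage = 26+9 = 35
Expected project duration μ = 35 days. Critical path: AV setup → Stage build → Marketing push → Signage.

Variance along critical path = 1.000 + 0.444 + 11.111 + 0.111 = 12.667
σ = √12.667 = 3.559 days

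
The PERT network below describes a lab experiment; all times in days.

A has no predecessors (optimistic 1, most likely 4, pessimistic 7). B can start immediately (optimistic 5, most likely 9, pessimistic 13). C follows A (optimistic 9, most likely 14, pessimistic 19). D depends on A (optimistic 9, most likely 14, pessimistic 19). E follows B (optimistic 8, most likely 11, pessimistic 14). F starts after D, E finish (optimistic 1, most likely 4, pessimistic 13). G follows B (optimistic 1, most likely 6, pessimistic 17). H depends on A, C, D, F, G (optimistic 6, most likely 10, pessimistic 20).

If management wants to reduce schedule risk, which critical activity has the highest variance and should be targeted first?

te_A = (1 + 4·4 + 7)/6 = 24/6 = 4; σ²_A = ((7−1)/6)² = 1.000
te_B = (5 + 4·9 + 13)/6 = 54/6 = 9; σ²_B = ((13−5)/6)² = 1.778
te_C = (9 + 4·14 + 19)/6 = 84/6 = 14; σ²_C = ((19−9)/6)² = 2.778
te_D = (9 + 4·14 + 19)/6 = 84/6 = 14; σ²_D = ((19−9)/6)² = 2.778
te_E = (8 + 4·11 + 14)/6 = 66/6 = 11; σ²_E = ((14−8)/6)² = 1.000
te_F = (1 + 4·4 + 13)/6 = 30/6 = 5; σ²_F = ((13−1)/6)² = 4.000
te_G = (1 + 4·6 + 17)/6 = 42/6 = 7; σ²_G = ((17−1)/6)² = 7.111
te_H = (6 + 4·10 + 20)/6 = 66/6 = 11; σ²_H = ((20−6)/6)² = 5.444

Forward pass:
ES_A = 0; EF_A = 4
ES_B = 0; EF_B = 9
ES_C = 4; EF_C = 4+14 = 18
ES_D = 4; EF_D = 4+14 = 18
ES_E = 9; EF_E = 9+11 = 20
ES_F = max(EF_D=18, EF_E=20) = 20; EF_F = 20+5 = 25
ES_G = 9; EF_G = 9+7 = 16
ES_H = max(EF_A=4, EF_C=18, EF_D=18, EF_F=25, EF_G=16) = 25; EF_H = 25+11 = 36
Expected project duration μ = 36 days. Critical path: B → E → F → H.

Variances on critical path: σ²_B=1.778, σ²_E=1.000, σ²_F=4.000, σ²_H=5.444.
Largest is σ²_H = 5.444.

H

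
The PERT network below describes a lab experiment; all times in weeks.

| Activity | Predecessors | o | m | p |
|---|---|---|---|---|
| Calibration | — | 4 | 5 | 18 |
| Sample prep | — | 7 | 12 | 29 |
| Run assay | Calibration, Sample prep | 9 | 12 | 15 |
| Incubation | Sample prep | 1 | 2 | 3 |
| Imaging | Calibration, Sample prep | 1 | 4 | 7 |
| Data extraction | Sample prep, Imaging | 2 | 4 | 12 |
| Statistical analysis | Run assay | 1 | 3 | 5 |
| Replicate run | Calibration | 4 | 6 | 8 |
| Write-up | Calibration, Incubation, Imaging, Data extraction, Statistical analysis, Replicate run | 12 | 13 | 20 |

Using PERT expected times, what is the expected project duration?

43 weeks

te_Calibration = (4 + 4·5 + 18)/6 = 42/6 = 7
te_Sample prep = (7 + 4·12 + 29)/6 = 84/6 = 14
te_Run assay = (9 + 4·12 + 15)/6 = 72/6 = 12
te_Incubation = (1 + 4·2 + 3)/6 = 12/6 = 2
te_Imaging = (1 + 4·4 + 7)/6 = 24/6 = 4
te_Data extraction = (2 + 4·4 + 12)/6 = 30/6 = 5
te_Statistical analysis = (1 + 4·3 + 5)/6 = 18/6 = 3
te_Replicate run = (4 + 4·6 + 8)/6 = 36/6 = 6
te_Write-up = (12 + 4·13 + 20)/6 = 84/6 = 14

Forward pass:
ES_Calibration = 0; EF_Calibration = 7
ES_Sample prep = 0; EF_Sample prep = 14
ES_Run assay = max(EF_Calibration=7, EF_Sample prep=14) = 14; EF_Run assay = 14+12 = 26
ES_Incubation = 14; EF_Incubation = 14+2 = 16
ES_Imaging = max(EF_Calibration=7, EF_Sample prep=14) = 14; EF_Imaging = 14+4 = 18
ES_Data extraction = max(EF_Sample prep=14, EF_Imaging=18) = 18; EF_Data extraction = 18+5 = 23
ES_Statistical analysis = 26; EF_Statistical analysis = 26+3 = 29
ES_Replicate run = 7; EF_Replicate run = 7+6 = 13
ES_Write-up = max(EF_Calibration=7, EF_Incubation=16, EF_Imaging=18, EF_Data extraction=23, EF_Statistical analysis=29, EF_Replicate run=13) = 29; EF_Write-up = 29+14 = 43
Expected project duration μ = 43 weeks. Critical path: Sample prep → Run assay → Statistical analysis → Write-up.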